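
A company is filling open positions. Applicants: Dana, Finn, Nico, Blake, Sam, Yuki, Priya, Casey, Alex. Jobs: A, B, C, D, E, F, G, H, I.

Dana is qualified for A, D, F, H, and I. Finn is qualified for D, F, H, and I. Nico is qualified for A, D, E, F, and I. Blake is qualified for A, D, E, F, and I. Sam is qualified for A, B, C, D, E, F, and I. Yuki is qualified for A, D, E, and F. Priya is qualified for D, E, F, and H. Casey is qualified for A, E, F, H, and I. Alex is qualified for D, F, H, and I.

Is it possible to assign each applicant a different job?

The set {Dana, Finn, Nico, Blake, Yuki, Priya, Casey, Alex} has only 6 neighbours ({A, D, E, F, H, I}), so by Hall's theorem at most 7 of the 9 applicants can be matched.
Hence no matching covers every applicant.

No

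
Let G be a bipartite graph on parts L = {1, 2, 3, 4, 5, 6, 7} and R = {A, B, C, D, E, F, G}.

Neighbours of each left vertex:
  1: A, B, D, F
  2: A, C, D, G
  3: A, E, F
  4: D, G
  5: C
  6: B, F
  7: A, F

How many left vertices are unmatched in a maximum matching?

A valid assignment of size 7: 1–D, 2–A, 3–E, 4–G, 5–C, 6–B, 7–F.
All 7 left vertices are matched, so no larger matching exists.
That matches 7 of the 7, leaving 0 unmatched; no matching can do better.

0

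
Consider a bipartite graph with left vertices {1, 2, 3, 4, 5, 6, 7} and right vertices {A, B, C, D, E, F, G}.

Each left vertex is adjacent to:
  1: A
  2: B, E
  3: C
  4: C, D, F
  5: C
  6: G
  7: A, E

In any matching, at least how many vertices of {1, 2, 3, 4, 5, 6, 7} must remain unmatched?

1

A valid assignment of size 6: 1-A, 2-B, 3-C, 4-F, 6-G, 7-E.
The set {3, 5} has only 1 neighbour ({C}), so by Hall's theorem at most 6 of the 7 left vertices can be matched.
That matches 6 of the 7, leaving 1 unmatched; no matching can do better.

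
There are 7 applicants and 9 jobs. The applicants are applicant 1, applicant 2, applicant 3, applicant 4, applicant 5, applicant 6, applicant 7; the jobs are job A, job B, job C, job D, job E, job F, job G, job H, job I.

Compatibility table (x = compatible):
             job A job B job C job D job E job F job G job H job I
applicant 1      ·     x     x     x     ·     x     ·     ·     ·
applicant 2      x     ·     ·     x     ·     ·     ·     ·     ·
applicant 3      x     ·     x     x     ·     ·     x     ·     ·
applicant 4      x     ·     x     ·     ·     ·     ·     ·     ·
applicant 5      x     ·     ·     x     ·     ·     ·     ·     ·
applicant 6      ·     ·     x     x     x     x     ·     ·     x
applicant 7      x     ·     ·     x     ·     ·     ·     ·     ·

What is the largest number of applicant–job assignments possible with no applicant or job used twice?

6

One maximum matching: applicant 1–job B, applicant 2–job D, applicant 3–job G, applicant 4–job C, applicant 5–job A, applicant 6–job F.
The set {applicant 2, applicant 5, applicant 7} has only 2 neighbours ({job A, job D}), so by Hall's theorem at most 6 of the 7 applicants can be matched.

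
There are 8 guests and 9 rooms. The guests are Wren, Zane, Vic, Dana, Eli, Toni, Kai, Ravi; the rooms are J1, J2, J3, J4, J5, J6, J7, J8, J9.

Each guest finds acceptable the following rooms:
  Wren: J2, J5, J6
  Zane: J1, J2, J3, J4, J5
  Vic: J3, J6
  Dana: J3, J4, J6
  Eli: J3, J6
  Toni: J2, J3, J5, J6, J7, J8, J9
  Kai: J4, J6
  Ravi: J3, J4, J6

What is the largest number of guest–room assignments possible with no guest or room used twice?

A valid assignment of size 6: Wren-J5, Zane-J2, Vic-J6, Dana-J4, Eli-J3, Toni-J9.
The set {Vic, Dana, Eli, Kai, Ravi} has only 3 neighbours ({J3, J4, J6}), so by Hall's theorem at most 6 of the 8 guests can be matched.

6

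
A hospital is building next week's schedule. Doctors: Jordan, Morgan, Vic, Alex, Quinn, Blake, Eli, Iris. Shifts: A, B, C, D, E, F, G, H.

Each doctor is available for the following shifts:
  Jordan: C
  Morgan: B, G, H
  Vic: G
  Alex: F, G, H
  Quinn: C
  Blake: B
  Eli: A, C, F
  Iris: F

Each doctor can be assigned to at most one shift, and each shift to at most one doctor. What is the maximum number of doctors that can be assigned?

One maximum matching: Jordan-C, Morgan-H, Vic-G, Alex-F, Blake-B, Eli-A.
The set {Jordan, Morgan, Vic, Alex, Quinn, Blake, Iris} has only 5 neighbours ({B, C, F, G, H}), so by Hall's theorem at most 6 of the 8 doctors can be matched.

6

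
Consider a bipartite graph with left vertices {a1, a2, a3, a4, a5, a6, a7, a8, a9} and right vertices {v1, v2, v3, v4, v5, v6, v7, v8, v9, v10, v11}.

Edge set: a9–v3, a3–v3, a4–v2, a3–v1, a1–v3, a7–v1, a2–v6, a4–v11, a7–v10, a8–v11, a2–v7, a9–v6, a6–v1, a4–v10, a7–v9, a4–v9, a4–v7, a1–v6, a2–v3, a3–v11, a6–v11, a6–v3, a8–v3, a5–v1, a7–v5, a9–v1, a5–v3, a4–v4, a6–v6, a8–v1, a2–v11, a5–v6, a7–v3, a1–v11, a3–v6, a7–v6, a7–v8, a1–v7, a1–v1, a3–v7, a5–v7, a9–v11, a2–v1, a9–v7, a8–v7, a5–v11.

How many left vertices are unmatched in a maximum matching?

A valid assignment of size 7: a1→v7, a2→v11, a3→v1, a4→v2, a5→v3, a6→v6, a7→v10.
The set {a1, a2, a3, a5, a6, a8, a9} has only 5 neighbours ({v1, v11, v3, v6, v7}), so by Hall's theorem at most 7 of the 9 left vertices can be matched.
That matches 7 of the 9, leaving 2 unmatched; no matching can do better.

2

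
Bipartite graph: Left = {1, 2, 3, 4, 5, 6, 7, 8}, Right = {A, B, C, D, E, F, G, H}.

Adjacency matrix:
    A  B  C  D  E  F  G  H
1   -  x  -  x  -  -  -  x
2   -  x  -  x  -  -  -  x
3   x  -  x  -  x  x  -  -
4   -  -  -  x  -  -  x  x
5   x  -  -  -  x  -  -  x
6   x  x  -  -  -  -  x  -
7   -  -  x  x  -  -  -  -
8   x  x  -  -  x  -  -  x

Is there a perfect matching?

Yes

For example, pair 1-D, 2-H, 3-F, 4-G, 5-E, 6-A, 7-C, 8-B.
All 8 left vertices are covered.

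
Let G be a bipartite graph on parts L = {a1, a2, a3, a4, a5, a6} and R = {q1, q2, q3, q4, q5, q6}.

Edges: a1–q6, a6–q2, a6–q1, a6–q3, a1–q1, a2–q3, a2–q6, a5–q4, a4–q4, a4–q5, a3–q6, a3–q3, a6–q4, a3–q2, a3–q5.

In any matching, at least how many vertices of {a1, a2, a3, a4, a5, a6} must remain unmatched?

For example, pair a1–q1, a2–q3, a3–q6, a4–q5, a5–q4, a6–q2.
This saturates every left vertex, so 6 is the maximum.
That matches 6 of the 6, leaving 0 unmatched; no matching can do better.

0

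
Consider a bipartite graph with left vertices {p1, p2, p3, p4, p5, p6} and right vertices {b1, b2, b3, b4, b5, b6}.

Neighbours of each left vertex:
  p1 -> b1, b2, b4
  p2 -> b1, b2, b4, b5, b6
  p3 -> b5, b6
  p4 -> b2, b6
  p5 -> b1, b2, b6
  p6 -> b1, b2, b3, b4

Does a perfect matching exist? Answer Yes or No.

Yes

For example, pair p1-b4, p2-b1, p3-b5, p4-b2, p5-b6, p6-b3.
All 6 left vertices are covered.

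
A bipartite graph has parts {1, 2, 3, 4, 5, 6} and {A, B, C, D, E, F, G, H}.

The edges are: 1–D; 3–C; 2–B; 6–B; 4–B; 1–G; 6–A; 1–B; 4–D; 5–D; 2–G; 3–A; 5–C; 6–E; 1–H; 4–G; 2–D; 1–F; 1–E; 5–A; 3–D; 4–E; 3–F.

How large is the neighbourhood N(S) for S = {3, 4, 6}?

7

The union of neighbours of {3, 4, 6} is {A, B, C, D, E, F, G}, which has 7 elements.
Since |N(S)| = 7 ≥ |S| = 3, Hall's condition holds for this subset.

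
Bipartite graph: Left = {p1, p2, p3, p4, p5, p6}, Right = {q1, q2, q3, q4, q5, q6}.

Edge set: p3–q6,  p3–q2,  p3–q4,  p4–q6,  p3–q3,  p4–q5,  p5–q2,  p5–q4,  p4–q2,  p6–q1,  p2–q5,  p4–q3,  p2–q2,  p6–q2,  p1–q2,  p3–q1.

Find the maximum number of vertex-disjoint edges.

6

For example, pair p1–q2, p2–q5, p3–q6, p4–q3, p5–q4, p6–q1.
All 6 left vertices are matched, so no larger matching exists.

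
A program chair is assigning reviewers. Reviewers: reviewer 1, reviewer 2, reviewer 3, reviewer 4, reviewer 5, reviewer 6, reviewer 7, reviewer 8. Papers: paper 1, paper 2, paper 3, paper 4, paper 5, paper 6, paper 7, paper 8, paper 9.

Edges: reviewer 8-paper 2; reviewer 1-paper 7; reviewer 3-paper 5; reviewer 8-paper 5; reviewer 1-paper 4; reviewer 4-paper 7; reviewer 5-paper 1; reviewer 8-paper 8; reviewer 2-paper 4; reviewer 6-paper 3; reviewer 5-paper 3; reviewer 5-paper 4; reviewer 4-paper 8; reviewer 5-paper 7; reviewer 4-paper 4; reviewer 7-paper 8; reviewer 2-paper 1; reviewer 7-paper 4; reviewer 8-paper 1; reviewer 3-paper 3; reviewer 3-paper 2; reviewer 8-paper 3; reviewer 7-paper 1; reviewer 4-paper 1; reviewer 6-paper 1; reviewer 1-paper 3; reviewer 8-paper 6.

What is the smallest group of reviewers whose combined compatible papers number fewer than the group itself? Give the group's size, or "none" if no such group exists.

Take S = {reviewer 1, reviewer 2, reviewer 4, reviewer 5, reviewer 6, reviewer 7}. Its neighbourhood is {paper 1, paper 3, paper 4, paper 7, paper 8}, so |N(S)| = 5 < |S| = 6.
Every subset of size less than 6 has at least as many neighbours as members, so 6 is the minimum.

6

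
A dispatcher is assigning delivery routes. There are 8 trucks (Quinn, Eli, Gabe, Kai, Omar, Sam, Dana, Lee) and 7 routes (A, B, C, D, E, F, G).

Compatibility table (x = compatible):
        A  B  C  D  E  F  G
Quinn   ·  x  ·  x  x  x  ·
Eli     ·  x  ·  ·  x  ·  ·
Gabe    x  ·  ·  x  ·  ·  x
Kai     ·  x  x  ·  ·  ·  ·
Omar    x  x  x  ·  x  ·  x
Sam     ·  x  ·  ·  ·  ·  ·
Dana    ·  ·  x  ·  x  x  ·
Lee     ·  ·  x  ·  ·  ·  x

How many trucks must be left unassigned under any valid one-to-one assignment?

For example, pair Quinn→D, Eli→E, Gabe→G, Kai→C, Omar→A, Sam→B, Dana→F.
The set {Quinn, Eli, Gabe, Kai, Omar, Sam, Dana, Lee} has only 7 neighbours ({A, B, C, D, E, F, G}), so by Hall's theorem at most 7 of the 8 trucks can be matched.
That matches 7 of the 8, leaving 1 unmatched; no matching can do better.

1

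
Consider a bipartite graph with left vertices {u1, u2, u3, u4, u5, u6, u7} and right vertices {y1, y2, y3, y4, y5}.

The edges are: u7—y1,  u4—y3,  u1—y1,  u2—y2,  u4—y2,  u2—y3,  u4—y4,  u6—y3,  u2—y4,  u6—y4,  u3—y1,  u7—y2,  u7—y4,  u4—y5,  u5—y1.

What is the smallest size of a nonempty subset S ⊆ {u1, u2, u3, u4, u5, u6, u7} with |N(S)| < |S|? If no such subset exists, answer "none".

2

Take S = {u1, u3}. Its neighbourhood is {y1}, so |N(S)| = 1 < |S| = 2.
No single vertex violates Hall's condition since each has at least one neighbour, so 2 is the minimum.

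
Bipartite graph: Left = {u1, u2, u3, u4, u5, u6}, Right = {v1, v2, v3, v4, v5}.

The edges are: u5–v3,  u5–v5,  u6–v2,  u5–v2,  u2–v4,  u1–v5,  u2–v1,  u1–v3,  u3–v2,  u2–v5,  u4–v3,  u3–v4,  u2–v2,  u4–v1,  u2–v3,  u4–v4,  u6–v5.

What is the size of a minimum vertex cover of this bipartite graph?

5

{v1, v2, v3, v4, v5} is a vertex cover of size 5: every edge has an endpoint in this set.
No smaller cover exists because u1–v5, u2–v3, u3–v4, u4–v1, u5–v2 is a matching of size 5, and a cover must include an endpoint of each of these disjoint edges (König's theorem).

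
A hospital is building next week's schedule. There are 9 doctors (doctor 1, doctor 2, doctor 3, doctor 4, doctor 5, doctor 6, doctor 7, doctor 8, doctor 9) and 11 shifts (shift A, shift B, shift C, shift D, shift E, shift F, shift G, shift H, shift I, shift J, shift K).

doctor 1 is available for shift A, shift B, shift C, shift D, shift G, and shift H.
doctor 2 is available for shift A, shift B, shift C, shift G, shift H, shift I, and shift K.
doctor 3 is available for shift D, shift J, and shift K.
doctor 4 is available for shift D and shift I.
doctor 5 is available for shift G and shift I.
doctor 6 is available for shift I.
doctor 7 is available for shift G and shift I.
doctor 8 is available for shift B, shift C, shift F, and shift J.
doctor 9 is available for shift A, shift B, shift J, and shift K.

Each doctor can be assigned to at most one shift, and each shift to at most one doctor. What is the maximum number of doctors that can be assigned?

A valid assignment of size 8: doctor 1-shift A, doctor 2-shift B, doctor 3-shift K, doctor 4-shift D, doctor 5-shift G, doctor 6-shift I, doctor 8-shift F, doctor 9-shift J.
The set {doctor 5, doctor 6, doctor 7} has only 2 neighbours ({shift G, shift I}), so by Hall's theorem at most 8 of the 9 doctors can be matched.

8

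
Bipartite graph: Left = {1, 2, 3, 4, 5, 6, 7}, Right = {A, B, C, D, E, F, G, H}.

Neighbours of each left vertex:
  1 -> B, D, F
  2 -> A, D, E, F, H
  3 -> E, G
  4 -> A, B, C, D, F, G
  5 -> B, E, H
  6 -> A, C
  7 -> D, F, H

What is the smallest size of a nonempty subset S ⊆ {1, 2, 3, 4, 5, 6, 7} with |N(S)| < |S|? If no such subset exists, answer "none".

none

A matching saturating every left vertex exists, for instance 1→B, 2→H, 3→G, 4→A, 5→E, 6→C, 7→F.
By Hall's marriage theorem, this means |N(S)| ≥ |S| for every subset S, so no violating subset exists.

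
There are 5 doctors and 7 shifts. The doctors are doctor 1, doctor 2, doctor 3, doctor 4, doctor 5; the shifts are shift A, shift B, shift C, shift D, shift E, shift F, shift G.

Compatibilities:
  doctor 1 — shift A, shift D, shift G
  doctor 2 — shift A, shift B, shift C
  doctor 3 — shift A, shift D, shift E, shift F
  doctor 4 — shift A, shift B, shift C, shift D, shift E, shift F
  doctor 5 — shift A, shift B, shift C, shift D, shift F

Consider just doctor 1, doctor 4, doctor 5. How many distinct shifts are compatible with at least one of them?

The union of neighbours of {doctor 1, doctor 4, doctor 5} is {shift A, shift B, shift C, shift D, shift E, shift F, shift G}, which has 7 elements.
Since |N(S)| = 7 ≥ |S| = 3, Hall's condition holds for this subset.

7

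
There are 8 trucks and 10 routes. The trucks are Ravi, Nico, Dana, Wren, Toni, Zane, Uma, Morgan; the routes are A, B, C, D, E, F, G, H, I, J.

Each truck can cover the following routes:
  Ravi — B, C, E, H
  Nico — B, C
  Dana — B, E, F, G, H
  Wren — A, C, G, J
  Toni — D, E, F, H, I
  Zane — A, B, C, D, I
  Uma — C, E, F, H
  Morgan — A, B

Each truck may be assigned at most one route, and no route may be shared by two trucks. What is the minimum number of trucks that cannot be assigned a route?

0

One maximum matching: Ravi-E, Nico-C, Dana-G, Wren-J, Toni-H, Zane-A, Uma-F, Morgan-B.
All 8 trucks are matched, so no larger matching exists.
That matches 8 of the 8, leaving 0 unmatched; no matching can do better.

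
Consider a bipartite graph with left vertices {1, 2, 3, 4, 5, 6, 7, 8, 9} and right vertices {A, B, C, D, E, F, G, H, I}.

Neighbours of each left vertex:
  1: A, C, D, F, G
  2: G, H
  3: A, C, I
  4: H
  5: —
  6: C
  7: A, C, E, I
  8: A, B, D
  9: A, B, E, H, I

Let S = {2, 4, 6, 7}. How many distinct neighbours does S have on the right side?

6

The union of neighbours of {2, 4, 6, 7} is {A, C, E, G, H, I}, which has 6 elements.
Since |N(S)| = 6 ≥ |S| = 4, Hall's condition holds for this subset.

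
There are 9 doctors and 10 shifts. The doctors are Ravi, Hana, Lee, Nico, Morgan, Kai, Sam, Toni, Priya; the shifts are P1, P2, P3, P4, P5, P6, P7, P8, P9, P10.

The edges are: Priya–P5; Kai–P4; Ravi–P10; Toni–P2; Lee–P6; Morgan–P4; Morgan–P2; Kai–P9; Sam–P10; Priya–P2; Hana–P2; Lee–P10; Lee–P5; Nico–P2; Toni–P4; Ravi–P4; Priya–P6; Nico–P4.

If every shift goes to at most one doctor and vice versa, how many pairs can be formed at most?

6

A valid assignment of size 6: Ravi→P10, Hana→P2, Lee→P6, Nico→P4, Kai→P9, Priya→P5.
The set {Ravi, Hana, Nico, Morgan, Sam, Toni} has only 3 neighbours ({P10, P2, P4}), so by Hall's theorem at most 6 of the 9 doctors can be matched.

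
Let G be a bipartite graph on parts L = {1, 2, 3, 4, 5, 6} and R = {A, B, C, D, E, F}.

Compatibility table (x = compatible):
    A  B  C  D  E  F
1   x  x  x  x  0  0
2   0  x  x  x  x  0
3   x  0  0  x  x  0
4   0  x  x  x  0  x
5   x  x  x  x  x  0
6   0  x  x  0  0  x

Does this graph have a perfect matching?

For example, pair 1→C, 2→E, 3→D, 4→F, 5→A, 6→B.
All 6 left vertices are covered.

Yes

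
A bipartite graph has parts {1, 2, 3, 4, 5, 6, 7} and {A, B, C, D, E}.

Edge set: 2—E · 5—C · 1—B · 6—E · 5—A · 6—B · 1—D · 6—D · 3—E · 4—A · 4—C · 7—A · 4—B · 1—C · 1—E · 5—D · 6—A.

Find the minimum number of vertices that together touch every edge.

5

The 5 edges 1–C, 2–E, 4–A, 5–D, 6–B form a matching, so any vertex cover needs at least 5 vertices (one per matched edge).
Conversely {A, B, C, D, E} meets every edge and has exactly 5 vertices, so 5 is optimal.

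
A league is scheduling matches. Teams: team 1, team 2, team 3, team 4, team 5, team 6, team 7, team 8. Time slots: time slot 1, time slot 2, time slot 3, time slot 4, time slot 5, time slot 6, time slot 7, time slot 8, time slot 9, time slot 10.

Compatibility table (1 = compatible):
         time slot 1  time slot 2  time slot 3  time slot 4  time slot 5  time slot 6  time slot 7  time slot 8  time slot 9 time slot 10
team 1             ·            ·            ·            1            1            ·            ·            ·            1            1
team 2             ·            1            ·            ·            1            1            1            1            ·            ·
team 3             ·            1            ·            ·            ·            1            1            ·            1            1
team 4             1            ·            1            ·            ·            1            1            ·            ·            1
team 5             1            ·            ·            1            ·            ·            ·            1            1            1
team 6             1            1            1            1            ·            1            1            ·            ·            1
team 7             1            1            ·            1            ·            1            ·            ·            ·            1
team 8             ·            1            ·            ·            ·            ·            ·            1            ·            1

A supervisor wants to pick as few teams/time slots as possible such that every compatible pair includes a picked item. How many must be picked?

{team 1, team 2, team 3, team 4, team 5, team 6, team 7, team 8} is a vertex cover of size 8: every edge has an endpoint in this set.
No smaller cover exists because team 1–time slot 4, team 2–time slot 5, team 3–time slot 9, team 4–time slot 3, team 5–time slot 8, team 6–time slot 7, team 7–time slot 1, team 8–time slot 10 is a matching of size 8, and a cover must include an endpoint of each of these disjoint edges (König's theorem).

8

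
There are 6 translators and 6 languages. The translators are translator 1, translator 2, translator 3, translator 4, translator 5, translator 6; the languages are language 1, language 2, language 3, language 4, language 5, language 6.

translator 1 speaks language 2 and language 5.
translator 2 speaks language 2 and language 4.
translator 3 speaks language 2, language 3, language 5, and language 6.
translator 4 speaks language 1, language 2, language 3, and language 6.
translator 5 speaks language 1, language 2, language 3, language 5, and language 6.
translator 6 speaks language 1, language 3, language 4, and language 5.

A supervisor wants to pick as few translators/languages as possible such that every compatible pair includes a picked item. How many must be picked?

6

A maximum matching has 6 edges (e.g. translator 1–language 5, translator 2–language 2, translator 3–language 3, translator 4–language 1, translator 5–language 6, translator 6–language 4).
By König's theorem the minimum vertex cover has the same size. One such cover is {translator 1, translator 2, translator 3, translator 4, translator 5, translator 6}.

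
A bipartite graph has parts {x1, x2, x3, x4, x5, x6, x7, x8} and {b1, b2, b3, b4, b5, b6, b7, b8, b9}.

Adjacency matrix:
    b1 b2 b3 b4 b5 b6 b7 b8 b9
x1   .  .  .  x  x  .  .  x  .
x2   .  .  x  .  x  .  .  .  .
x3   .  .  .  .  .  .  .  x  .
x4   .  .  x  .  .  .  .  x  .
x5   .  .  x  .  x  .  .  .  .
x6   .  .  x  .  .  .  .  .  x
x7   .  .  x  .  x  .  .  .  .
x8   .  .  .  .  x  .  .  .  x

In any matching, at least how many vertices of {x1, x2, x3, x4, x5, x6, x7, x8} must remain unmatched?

One maximum matching: x1→b4, x2→b5, x3→b8, x4→b3, x6→b9.
The set {x2, x3, x4, x5, x6, x7, x8} has only 4 neighbours ({b3, b5, b8, b9}), so by Hall's theorem at most 5 of the 8 left vertices can be matched.
That matches 5 of the 8, leaving 3 unmatched; no matching can do better.

3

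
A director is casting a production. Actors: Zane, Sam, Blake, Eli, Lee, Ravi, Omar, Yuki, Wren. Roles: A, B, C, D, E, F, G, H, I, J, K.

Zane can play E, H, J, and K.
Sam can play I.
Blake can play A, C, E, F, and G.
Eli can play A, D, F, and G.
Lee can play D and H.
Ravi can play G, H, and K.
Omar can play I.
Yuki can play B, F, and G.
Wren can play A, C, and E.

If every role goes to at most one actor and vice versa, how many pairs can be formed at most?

For example, pair Zane→J, Sam→I, Blake→A, Eli→F, Lee→D, Ravi→G, Yuki→B, Wren→E.
The set {Sam, Omar} has only 1 neighbour ({I}), so by Hall's theorem at most 8 of the 9 actors can be matched.

8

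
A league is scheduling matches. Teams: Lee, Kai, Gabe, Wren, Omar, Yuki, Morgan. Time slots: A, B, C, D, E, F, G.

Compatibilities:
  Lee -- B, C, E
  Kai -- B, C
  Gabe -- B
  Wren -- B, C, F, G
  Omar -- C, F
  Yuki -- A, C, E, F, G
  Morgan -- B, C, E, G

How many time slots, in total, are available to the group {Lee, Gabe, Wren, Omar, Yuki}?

6

The union of neighbours of {Lee, Gabe, Wren, Omar, Yuki} is {A, B, C, E, F, G}, which has 6 elements.
Since |N(S)| = 6 ≥ |S| = 5, Hall's condition holds for this subset.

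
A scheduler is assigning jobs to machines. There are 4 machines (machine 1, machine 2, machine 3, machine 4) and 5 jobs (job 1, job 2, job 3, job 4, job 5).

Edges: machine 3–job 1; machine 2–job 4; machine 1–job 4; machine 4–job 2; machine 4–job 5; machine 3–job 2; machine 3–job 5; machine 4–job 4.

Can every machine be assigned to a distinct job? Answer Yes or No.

No

The set {machine 1, machine 2} has only 1 neighbour ({job 4}), so by Hall's theorem at most 3 of the 4 machines can be matched.
Hence no matching covers every machine.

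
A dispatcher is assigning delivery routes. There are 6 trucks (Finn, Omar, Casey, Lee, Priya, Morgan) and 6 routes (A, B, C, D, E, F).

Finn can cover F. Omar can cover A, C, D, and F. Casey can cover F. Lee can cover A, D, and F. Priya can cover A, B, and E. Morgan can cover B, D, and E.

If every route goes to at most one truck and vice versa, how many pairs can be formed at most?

One maximum matching: Finn→F, Omar→C, Lee→D, Priya→E, Morgan→B.
The set {Finn, Casey} has only 1 neighbour ({F}), so by Hall's theorem at most 5 of the 6 trucks can be matched.

5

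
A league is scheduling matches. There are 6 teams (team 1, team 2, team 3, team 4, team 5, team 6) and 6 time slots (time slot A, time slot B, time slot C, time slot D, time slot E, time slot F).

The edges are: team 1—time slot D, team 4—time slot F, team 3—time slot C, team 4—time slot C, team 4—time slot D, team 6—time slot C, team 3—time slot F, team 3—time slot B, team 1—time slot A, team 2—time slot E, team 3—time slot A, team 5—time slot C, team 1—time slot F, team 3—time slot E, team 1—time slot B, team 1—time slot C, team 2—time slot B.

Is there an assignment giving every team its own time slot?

The set {team 5, team 6} has only 1 neighbour ({time slot C}), so by Hall's theorem at most 5 of the 6 teams can be matched.
Hence no matching covers every team.

No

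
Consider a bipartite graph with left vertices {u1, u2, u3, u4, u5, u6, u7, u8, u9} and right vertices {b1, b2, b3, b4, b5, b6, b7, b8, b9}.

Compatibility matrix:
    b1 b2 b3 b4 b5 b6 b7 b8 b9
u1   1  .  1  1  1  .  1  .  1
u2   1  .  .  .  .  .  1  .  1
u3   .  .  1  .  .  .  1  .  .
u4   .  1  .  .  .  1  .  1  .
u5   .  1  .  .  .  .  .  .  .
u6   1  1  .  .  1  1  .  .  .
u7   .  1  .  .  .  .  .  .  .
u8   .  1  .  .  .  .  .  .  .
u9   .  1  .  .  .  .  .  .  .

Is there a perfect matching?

The set {u5, u7, u8, u9} has only 1 neighbour ({b2}), so by Hall's theorem at most 6 of the 9 left vertices can be matched.
Hence no matching covers every left vertex.

No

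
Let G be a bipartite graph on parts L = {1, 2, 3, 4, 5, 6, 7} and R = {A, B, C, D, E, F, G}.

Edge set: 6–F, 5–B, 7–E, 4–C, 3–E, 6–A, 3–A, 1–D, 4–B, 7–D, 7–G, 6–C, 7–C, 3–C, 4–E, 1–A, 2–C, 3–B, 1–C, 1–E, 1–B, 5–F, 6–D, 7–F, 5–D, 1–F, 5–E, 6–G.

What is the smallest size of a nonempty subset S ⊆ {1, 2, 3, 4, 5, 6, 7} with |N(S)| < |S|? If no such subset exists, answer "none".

A matching saturating every left vertex exists, for instance 1→F, 2→C, 3→B, 4→E, 5→D, 6→A, 7→G.
By Hall's marriage theorem, this means |N(S)| ≥ |S| for every subset S, so no violating subset exists.

none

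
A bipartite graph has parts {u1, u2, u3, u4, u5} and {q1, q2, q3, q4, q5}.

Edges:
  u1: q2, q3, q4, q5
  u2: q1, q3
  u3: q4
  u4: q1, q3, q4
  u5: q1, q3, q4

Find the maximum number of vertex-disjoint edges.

4

For example, pair u1-q2, u2-q1, u3-q4, u4-q3.
The set {u2, u3, u4, u5} has only 3 neighbours ({q1, q3, q4}), so by Hall's theorem at most 4 of the 5 left vertices can be matched.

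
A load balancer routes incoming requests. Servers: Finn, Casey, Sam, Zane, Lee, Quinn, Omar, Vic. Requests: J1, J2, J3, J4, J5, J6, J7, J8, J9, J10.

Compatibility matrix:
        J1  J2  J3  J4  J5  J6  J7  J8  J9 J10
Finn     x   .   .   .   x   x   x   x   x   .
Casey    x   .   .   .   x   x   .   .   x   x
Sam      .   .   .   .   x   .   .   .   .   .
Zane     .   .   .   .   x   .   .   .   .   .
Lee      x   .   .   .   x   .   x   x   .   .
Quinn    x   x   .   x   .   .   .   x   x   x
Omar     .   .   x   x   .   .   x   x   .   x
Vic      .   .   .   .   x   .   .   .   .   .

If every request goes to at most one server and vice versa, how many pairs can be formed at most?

One maximum matching: Finn→J6, Casey→J10, Sam→J5, Lee→J8, Quinn→J9, Omar→J7.
The set {Sam, Zane, Vic} has only 1 neighbour ({J5}), so by Hall's theorem at most 6 of the 8 servers can be matched.

6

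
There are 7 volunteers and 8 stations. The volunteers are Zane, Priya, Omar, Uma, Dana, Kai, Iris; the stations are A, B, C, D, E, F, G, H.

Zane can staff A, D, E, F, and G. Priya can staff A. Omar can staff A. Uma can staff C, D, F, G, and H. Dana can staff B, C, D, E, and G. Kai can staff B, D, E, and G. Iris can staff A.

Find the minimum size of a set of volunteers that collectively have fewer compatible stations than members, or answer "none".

Take S = {Priya, Omar}. Its neighbourhood is {A}, so |N(S)| = 1 < |S| = 2.
No single vertex violates Hall's condition since each has at least one neighbour, so 2 is the minimum.

2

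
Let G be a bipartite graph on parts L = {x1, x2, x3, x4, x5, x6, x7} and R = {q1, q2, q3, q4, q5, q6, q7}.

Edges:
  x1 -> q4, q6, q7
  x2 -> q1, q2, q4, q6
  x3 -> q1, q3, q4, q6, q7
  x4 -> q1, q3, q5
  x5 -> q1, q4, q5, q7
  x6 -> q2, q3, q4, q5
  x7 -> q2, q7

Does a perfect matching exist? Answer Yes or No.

One maximum matching: x1–q7, x2–q1, x3–q6, x4–q3, x5–q5, x6–q4, x7–q2.
Every left vertex is matched, so this is a perfect matching.

Yes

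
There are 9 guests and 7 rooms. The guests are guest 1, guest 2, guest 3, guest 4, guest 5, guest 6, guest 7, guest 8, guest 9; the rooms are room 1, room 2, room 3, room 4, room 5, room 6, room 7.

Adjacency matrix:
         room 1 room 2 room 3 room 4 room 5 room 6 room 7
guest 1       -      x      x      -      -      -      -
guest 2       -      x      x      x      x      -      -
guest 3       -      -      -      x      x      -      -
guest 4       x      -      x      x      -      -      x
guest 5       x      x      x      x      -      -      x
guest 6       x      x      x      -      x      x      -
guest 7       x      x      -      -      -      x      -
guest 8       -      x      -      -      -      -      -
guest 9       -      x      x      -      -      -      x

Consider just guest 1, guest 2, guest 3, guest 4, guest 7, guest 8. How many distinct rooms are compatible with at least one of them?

The union of neighbours of {guest 1, guest 2, guest 3, guest 4, guest 7, guest 8} is {room 1, room 2, room 3, room 4, room 5, room 6, room 7}, which has 7 elements.
Since |N(S)| = 7 ≥ |S| = 6, Hall's condition holds for this subset.

7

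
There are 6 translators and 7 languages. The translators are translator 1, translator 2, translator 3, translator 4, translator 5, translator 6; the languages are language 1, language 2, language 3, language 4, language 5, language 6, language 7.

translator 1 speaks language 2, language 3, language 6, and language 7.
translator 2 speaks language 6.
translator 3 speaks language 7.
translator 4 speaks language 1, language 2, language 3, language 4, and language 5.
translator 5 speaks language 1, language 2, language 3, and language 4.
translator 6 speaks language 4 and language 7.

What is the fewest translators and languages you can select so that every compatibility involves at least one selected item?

{translator 1, translator 2, translator 3, translator 4, translator 5, translator 6} is a vertex cover of size 6: every edge has an endpoint in this set.
No smaller cover exists because translator 1–language 3, translator 2–language 6, translator 3–language 7, translator 4–language 2, translator 5–language 1, translator 6–language 4 is a matching of size 6, and a cover must include an endpoint of each of these disjoint edges (König's theorem).

6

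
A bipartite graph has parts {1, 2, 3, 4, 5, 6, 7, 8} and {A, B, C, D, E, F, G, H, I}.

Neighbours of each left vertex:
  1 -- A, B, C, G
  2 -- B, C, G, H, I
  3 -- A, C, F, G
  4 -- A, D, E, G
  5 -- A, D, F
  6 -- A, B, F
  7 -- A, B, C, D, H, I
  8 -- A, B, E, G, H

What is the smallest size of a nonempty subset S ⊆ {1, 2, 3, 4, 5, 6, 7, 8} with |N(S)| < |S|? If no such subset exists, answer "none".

A matching saturating every left vertex exists, for instance 1→C, 2→H, 3→F, 4→E, 5→D, 6→B, 7→A, 8→G.
By Hall's marriage theorem, this means |N(S)| ≥ |S| for every subset S, so no violating subset exists.

none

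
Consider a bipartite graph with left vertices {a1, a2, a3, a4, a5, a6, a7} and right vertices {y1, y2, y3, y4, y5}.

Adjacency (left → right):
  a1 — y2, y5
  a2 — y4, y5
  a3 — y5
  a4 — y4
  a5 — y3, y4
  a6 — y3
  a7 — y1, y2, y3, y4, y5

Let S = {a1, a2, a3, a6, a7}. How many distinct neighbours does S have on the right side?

5

The union of neighbours of {a1, a2, a3, a6, a7} is {y1, y2, y3, y4, y5}, which has 5 elements.
Since |N(S)| = 5 ≥ |S| = 5, Hall's condition holds for this subset.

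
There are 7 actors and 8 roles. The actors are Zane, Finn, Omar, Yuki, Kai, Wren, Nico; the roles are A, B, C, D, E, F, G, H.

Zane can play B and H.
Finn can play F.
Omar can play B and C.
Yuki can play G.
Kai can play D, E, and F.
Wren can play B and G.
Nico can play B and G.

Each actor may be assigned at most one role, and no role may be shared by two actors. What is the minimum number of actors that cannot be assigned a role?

One maximum matching: Zane–H, Finn–F, Omar–C, Yuki–G, Kai–E, Wren–B.
The set {Yuki, Wren, Nico} has only 2 neighbours ({B, G}), so by Hall's theorem at most 6 of the 7 actors can be matched.
That matches 6 of the 7, leaving 1 unmatched; no matching can do better.

1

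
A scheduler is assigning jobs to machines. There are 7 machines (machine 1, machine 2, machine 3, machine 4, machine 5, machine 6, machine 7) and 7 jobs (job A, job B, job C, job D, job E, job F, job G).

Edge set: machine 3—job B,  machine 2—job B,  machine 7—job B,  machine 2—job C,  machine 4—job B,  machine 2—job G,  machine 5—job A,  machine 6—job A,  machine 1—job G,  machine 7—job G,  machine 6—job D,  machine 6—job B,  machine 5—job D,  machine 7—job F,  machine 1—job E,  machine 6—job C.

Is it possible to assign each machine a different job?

The set {machine 3, machine 4} has only 1 neighbour ({job B}), so by Hall's theorem at most 6 of the 7 machines can be matched.
Hence no matching covers every machine.

No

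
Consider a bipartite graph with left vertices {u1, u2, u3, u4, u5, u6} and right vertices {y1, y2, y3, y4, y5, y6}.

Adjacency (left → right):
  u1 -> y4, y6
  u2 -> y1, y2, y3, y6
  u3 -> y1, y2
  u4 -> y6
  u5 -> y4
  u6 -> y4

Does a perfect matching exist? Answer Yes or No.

The set {u1, u4, u5, u6} has only 2 neighbours ({y4, y6}), so by Hall's theorem at most 4 of the 6 left vertices can be matched.
Hence no matching covers every left vertex.

No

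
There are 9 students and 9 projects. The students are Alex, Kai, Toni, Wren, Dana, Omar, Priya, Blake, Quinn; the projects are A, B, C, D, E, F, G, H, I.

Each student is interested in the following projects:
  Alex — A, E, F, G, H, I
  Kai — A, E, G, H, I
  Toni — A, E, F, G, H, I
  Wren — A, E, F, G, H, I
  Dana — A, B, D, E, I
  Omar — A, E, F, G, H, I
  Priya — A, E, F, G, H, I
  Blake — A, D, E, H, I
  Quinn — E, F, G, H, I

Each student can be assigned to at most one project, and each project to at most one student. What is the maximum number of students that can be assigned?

8

A valid assignment of size 8: Alex–F, Kai–I, Toni–E, Wren–H, Dana–B, Omar–A, Priya–G, Blake–D.
The set {Alex, Kai, Toni, Wren, Omar, Priya, Quinn} has only 6 neighbours ({A, E, F, G, H, I}), so by Hall's theorem at most 8 of the 9 students can be matched.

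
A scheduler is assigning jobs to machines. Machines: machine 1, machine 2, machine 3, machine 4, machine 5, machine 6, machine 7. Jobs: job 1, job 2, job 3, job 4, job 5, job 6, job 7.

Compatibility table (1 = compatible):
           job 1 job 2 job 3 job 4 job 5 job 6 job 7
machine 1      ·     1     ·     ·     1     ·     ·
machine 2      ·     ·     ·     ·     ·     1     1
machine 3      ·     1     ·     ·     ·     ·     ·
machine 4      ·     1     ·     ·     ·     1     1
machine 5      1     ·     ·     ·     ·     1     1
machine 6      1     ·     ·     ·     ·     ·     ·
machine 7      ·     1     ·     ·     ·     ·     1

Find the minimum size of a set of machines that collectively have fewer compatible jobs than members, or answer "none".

4

Take S = {machine 2, machine 3, machine 4, machine 7}. Its neighbourhood is {job 2, job 6, job 7}, so |N(S)| = 3 < |S| = 4.
Every subset of size less than 4 has at least as many neighbours as members, so 4 is the minimum.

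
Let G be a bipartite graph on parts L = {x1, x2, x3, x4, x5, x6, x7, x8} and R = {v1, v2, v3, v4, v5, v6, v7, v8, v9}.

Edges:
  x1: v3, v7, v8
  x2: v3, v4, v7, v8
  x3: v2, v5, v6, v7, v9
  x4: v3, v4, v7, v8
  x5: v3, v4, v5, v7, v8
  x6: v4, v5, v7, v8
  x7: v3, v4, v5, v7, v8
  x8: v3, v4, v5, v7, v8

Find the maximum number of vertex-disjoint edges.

A valid assignment of size 6: x1→v3, x2→v8, x3→v2, x4→v4, x5→v5, x6→v7.
The set {x1, x2, x4, x5, x6, x7, x8} has only 5 neighbours ({v3, v4, v5, v7, v8}), so by Hall's theorem at most 6 of the 8 left vertices can be matched.

6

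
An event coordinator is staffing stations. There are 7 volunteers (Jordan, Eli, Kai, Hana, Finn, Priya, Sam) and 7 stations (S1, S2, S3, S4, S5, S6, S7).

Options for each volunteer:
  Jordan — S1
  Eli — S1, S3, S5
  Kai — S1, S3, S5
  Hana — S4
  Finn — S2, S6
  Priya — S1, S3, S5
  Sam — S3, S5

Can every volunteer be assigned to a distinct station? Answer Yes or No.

The set {Jordan, Eli, Kai, Priya, Sam} has only 3 neighbours ({S1, S3, S5}), so by Hall's theorem at most 5 of the 7 volunteers can be matched.
Hence no matching covers every volunteer.

No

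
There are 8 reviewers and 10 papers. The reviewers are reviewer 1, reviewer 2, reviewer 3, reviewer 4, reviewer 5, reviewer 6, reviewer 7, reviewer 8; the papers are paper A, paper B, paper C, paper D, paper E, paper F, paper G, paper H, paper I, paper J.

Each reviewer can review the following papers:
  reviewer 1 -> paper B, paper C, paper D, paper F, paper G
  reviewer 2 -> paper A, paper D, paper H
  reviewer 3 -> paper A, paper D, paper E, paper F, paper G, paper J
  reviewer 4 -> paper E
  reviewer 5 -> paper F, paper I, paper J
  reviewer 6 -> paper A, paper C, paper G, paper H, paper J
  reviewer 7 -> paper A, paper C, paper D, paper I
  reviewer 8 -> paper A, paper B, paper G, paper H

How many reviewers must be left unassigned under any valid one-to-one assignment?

0

One maximum matching: reviewer 1–paper G, reviewer 2–paper D, reviewer 3–paper J, reviewer 4–paper E, reviewer 5–paper F, reviewer 6–paper C, reviewer 7–paper I, reviewer 8–paper B.
This saturates every reviewer, so 8 is the maximum.
That matches 8 of the 8, leaving 0 unmatched; no matching can do better.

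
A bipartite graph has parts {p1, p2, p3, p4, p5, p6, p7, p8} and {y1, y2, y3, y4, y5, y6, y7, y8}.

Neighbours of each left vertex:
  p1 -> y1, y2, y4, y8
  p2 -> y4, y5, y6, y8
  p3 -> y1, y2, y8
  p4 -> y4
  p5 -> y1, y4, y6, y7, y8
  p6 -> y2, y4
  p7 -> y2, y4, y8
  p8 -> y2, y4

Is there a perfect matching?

No

The set {p1, p3, p4, p6, p7, p8} has only 4 neighbours ({y1, y2, y4, y8}), so by Hall's theorem at most 6 of the 8 left vertices can be matched.
Hence no matching covers every left vertex.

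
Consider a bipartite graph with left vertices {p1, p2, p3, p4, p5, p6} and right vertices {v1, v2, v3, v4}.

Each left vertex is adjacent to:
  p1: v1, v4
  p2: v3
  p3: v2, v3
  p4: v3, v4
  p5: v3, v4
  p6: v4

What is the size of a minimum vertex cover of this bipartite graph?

The 4 edges p1–v1, p2–v3, p3–v2, p4–v4 form a matching, so any vertex cover needs at least 4 vertices (one per matched edge).
Conversely {p1, p3, v3, v4} meets every edge and has exactly 4 vertices, so 4 is optimal.

4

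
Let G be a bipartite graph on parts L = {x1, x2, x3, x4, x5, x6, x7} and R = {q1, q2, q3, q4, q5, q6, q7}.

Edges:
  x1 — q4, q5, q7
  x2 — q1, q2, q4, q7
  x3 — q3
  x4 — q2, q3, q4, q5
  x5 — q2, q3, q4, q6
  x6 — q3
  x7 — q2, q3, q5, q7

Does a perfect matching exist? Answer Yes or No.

The set {x3, x6} has only 1 neighbour ({q3}), so by Hall's theorem at most 6 of the 7 left vertices can be matched.
Hence no matching covers every left vertex.

No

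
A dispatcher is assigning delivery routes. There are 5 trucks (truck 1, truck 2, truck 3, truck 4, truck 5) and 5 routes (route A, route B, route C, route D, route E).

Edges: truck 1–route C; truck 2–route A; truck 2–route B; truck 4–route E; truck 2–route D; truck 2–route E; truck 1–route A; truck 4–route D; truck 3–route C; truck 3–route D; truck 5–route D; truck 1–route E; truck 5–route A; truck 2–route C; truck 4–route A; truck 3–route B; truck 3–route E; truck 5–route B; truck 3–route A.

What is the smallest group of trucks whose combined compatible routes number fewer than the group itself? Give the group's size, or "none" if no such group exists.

A matching saturating every truck exists, for instance truck 1→route A, truck 2→route C, truck 3→route D, truck 4→route E, truck 5→route B.
By Hall's marriage theorem, this means |N(S)| ≥ |S| for every subset S, so no violating subset exists.

none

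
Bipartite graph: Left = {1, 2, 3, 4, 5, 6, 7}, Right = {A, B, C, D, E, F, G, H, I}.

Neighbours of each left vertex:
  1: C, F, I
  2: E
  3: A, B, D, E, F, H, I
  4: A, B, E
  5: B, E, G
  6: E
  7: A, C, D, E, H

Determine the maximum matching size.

6

One maximum matching: 1–F, 2–E, 3–H, 4–B, 5–G, 7–A.
The set {2, 6} has only 1 neighbour ({E}), so by Hall's theorem at most 6 of the 7 left vertices can be matched.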